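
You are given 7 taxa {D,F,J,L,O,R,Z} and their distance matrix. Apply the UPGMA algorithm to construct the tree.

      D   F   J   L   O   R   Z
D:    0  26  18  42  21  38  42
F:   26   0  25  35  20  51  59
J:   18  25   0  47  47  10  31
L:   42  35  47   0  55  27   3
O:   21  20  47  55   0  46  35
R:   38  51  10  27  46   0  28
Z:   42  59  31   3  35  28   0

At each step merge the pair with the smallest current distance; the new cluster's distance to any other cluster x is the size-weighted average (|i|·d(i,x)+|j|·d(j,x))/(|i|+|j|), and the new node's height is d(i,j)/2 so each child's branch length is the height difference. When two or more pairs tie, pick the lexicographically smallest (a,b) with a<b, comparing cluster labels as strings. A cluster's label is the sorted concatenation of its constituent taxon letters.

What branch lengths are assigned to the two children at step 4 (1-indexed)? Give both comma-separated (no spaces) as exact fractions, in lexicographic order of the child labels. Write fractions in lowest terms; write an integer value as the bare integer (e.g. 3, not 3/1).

1. join L+Z (d=3) ⇒ LZ; edges |L|=3/2, |Z|=3/2
  updated: d(D,LZ)=42, d(F,LZ)=47, d(J,LZ)=39, d(LZ,O)=45, d(LZ,R)=55/2
2. join J+R (d=10) ⇒ JR; edges |J|=5, |R|=5
  updated: d(D,JR)=28, d(F,JR)=38, d(JR,LZ)=133/4, d(JR,O)=93/2
3. join F+O (d=20) ⇒ FO; edges |F|=10, |O|=10
  updated: d(D,FO)=47/2, d(FO,JR)=169/4, d(FO,LZ)=46
4. join D+FO (d=47/2) ⇒ DFO; edges |D|=47/4, |FO|=7/4
  updated: d(DFO,JR)=75/2, d(DFO,LZ)=134/3
5. join JR+LZ (d=133/4) ⇒ JLRZ; edges |JR|=93/8, |LZ|=121/8
  updated: d(DFO,JLRZ)=493/12
6. join DFO+JLRZ (d=493/12) ⇒ DFJLORZ; edges |DFO|=211/24, |JLRZ|=47/12
final tree: ((D:47/4,(F:10,O:10):7/4):211/24,((J:5,R:5):93/8,(L:3/2,Z:3/2):121/8):47/12)
total length: 2063/24

47/4,7/4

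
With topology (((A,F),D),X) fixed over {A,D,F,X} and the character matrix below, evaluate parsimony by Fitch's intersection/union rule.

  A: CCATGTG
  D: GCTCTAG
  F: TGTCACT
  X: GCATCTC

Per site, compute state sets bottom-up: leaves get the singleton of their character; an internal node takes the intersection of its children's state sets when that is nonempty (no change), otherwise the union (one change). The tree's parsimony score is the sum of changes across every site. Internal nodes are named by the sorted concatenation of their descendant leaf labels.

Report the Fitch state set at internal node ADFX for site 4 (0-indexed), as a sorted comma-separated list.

[col 0] AF: children A:{C}, F:{T} ∪→ {C,T}; cost 1
[col 0] ADF: children AF:{C,T}, D:{G} ∪→ {C,G,T}; cost 1
[col 0] ADFX: children ADF:{C,G,T}, X:{G} ∩→ {G}; cost 0
[col 1] AF: children A:{C}, F:{G} ∪→ {C,G}; cost 1
[col 1] ADF: children AF:{C,G}, D:{C} ∩→ {C}; cost 0
[col 1] ADFX: children ADF:{C}, X:{C} ∩→ {C}; cost 0
[col 2] AF: children A:{A}, F:{T} ∪→ {A,T}; cost 1
[col 2] ADF: children AF:{A,T}, D:{T} ∩→ {T}; cost 0
[col 2] ADFX: children ADF:{T}, X:{A} ∪→ {A,T}; cost 1
[col 3] AF: children A:{T}, F:{C} ∪→ {C,T}; cost 1
[col 3] ADF: children AF:{C,T}, D:{C} ∩→ {C}; cost 0
[col 3] ADFX: children ADF:{C}, X:{T} ∪→ {C,T}; cost 1
[col 4] AF: children A:{G}, F:{A} ∪→ {A,G}; cost 1
[col 4] ADF: children AF:{A,G}, D:{T} ∪→ {A,G,T}; cost 1
[col 4] ADFX: children ADF:{A,G,T}, X:{C} ∪→ {A,C,G,T}; cost 1
[col 5] AF: children A:{T}, F:{C} ∪→ {C,T}; cost 1
[col 5] ADF: children AF:{C,T}, D:{A} ∪→ {A,C,T}; cost 1
[col 5] ADFX: children ADF:{A,C,T}, X:{T} ∩→ {T}; cost 0
[col 6] AF: children A:{G}, F:{T} ∪→ {G,T}; cost 1
[col 6] ADF: children AF:{G,T}, D:{G} ∩→ {G}; cost 0
[col 6] ADFX: children ADF:{G}, X:{C} ∪→ {C,G}; cost 1
per-site changes: [2, 1, 2, 2, 3, 2, 2]; total = 14

A,C,G,T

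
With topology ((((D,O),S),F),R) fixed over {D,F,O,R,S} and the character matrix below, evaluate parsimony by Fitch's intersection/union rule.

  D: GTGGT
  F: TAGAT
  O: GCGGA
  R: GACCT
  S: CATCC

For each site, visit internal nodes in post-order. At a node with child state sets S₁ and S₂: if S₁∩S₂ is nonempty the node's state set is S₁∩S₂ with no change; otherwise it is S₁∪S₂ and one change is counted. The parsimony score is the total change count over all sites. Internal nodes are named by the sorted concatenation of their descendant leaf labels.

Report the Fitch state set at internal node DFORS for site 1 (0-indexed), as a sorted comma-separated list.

[col 0] DO: children D:{G}, O:{G} ∩→ {G}; cost 0
[col 0] DOS: children DO:{G}, S:{C} ∪→ {C,G}; cost 1
[col 0] DFOS: children DOS:{C,G}, F:{T} ∪→ {C,G,T}; cost 1
[col 0] DFORS: children DFOS:{C,G,T}, R:{G} ∩→ {G}; cost 0
[col 1] DO: children D:{T}, O:{C} ∪→ {C,T}; cost 1
[col 1] DOS: children DO:{C,T}, S:{A} ∪→ {A,C,T}; cost 1
[col 1] DFOS: children DOS:{A,C,T}, F:{A} ∩→ {A}; cost 0
[col 1] DFORS: children DFOS:{A}, R:{A} ∩→ {A}; cost 0
[col 2] DO: children D:{G}, O:{G} ∩→ {G}; cost 0
[col 2] DOS: children DO:{G}, S:{T} ∪→ {G,T}; cost 1
[col 2] DFOS: children DOS:{G,T}, F:{G} ∩→ {G}; cost 0
[col 2] DFORS: children DFOS:{G}, R:{C} ∪→ {C,G}; cost 1
[col 3] DO: children D:{G}, O:{G} ∩→ {G}; cost 0
[col 3] DOS: children DO:{G}, S:{C} ∪→ {C,G}; cost 1
[col 3] DFOS: children DOS:{C,G}, F:{A} ∪→ {A,C,G}; cost 1
[col 3] DFORS: children DFOS:{A,C,G}, R:{C} ∩→ {C}; cost 0
[col 4] DO: children D:{T}, O:{A} ∪→ {A,T}; cost 1
[col 4] DOS: children DO:{A,T}, S:{C} ∪→ {A,C,T}; cost 1
[col 4] DFOS: children DOS:{A,C,T}, F:{T} ∩→ {T}; cost 0
[col 4] DFORS: children DFOS:{T}, R:{T} ∩→ {T}; cost 0
per-site changes: [2, 2, 2, 2, 2]; total = 10

A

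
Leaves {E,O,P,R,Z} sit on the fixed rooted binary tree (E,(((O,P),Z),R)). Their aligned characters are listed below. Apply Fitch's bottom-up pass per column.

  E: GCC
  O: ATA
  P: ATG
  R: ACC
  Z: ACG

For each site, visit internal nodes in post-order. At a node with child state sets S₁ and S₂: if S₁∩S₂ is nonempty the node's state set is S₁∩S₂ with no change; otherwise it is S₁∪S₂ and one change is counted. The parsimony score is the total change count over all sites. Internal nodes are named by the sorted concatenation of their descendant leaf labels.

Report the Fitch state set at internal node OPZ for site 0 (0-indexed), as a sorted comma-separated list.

A

site 0, node OP: O={A} ∩ P={A} → {A} (+0)
site 0, node OPZ: OP={A} ∩ Z={A} → {A} (+0)
site 0, node OPRZ: OPZ={A} ∩ R={A} → {A} (+0)
site 0, node EOPRZ: E={G} ∪ OPRZ={A} → {A,G} (+1)
site 1, node OP: O={T} ∩ P={T} → {T} (+0)
site 1, node OPZ: OP={T} ∪ Z={C} → {C,T} (+1)
site 1, node OPRZ: OPZ={C,T} ∩ R={C} → {C} (+0)
site 1, node EOPRZ: E={C} ∩ OPRZ={C} → {C} (+0)
site 2, node OP: O={A} ∪ P={G} → {A,G} (+1)
site 2, node OPZ: OP={A,G} ∩ Z={G} → {G} (+0)
site 2, node OPRZ: OPZ={G} ∪ R={C} → {C,G} (+1)
site 2, node EOPRZ: E={C} ∩ OPRZ={C,G} → {C} (+0)
per-site changes: [1, 1, 2]; total = 4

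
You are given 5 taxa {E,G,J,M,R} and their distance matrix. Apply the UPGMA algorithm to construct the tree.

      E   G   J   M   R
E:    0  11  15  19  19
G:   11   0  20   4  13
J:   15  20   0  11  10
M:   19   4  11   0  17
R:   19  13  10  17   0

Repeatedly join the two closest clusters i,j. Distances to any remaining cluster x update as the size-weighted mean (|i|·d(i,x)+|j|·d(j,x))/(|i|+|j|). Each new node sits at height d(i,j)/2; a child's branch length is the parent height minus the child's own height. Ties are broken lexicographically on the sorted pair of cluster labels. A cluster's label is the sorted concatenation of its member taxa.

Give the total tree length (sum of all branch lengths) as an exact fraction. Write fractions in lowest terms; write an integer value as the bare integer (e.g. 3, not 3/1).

91/3

1. join G+M (d=4) ⇒ GM; edges |G|=2, |M|=2
  updated: d(E,GM)=15, d(GM,J)=31/2, d(GM,R)=15
2. join J+R (d=10) ⇒ JR; edges |J|=5, |R|=5
  updated: d(E,JR)=17, d(GM,JR)=61/4
3. join E+GM (d=15) ⇒ EGM; edges |E|=15/2, |GM|=11/2
  updated: d(EGM,JR)=95/6
4. join EGM+JR (d=95/6) ⇒ EGJMR; edges |EGM|=5/12, |JR|=35/12
final tree: ((E:15/2,(G:2,M:2):11/2):5/12,(J:5,R:5):35/12)
total length: 91/3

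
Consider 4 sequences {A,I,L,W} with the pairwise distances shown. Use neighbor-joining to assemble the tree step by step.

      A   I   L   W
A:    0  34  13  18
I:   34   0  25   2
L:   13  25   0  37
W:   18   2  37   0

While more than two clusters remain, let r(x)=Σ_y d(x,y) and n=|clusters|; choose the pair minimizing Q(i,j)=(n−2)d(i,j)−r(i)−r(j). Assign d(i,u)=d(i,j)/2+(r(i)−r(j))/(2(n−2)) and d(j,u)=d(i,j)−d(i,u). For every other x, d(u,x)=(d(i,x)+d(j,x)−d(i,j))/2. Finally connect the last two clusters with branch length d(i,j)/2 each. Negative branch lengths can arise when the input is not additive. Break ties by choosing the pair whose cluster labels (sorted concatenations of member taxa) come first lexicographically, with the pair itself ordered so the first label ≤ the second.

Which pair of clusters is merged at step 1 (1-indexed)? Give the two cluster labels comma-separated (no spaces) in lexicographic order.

A,L

1. join A+L (d=13, Q=-114) ⇒ AL; edges |A|=4, |L|=9
  updated: d(AL,I)=23, d(AL,W)=21
2. join AL+I (d=23, Q=-46) ⇒ AIL; edges |AL|=21, |I|=2
  updated: d(AIL,W)=0
3. join AIL+W (d=0) ⇒ AILW; edges |AIL|=0, |W|=0
final tree: (((A:4,L:9):21,I:2):0,W:0)
total length: 36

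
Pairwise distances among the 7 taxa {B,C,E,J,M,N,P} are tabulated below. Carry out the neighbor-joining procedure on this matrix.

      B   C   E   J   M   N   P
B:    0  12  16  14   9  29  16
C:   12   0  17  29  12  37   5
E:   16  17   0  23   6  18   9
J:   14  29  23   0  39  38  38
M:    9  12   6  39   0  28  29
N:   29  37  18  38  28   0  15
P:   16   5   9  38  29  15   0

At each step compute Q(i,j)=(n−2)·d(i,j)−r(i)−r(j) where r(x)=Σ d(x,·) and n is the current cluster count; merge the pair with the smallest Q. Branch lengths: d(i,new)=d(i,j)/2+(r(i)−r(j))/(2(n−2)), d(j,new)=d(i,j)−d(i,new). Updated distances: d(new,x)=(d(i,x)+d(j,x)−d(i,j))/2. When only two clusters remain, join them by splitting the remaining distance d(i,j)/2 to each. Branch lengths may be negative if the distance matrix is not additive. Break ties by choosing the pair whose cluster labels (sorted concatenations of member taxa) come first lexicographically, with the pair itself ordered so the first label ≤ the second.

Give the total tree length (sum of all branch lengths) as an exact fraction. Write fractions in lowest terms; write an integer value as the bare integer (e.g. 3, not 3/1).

483/8

1. join B+J (d=14, Q=-207) ⇒ BJ; edges |B|=-3/2, |J|=31/2
  updated: d(BJ,C)=27/2, d(BJ,E)=25/2, d(BJ,M)=17, d(BJ,N)=53/2, d(BJ,P)=20
2. join C+P (d=5, Q=-285/2) ⇒ CP; edges |C|=53/16, |P|=27/16
  updated: d(BJ,CP)=57/4, d(CP,E)=21/2, d(CP,M)=18, d(CP,N)=47/2
3. join E+M (d=6, Q=-98) ⇒ EM; edges |E|=-2/3, |M|=20/3
  updated: d(BJ,EM)=47/4, d(CP,EM)=45/4, d(EM,N)=20
4. join BJ+CP (d=57/4, Q=-73) ⇒ BCJP; edges |BJ|=8, |CP|=25/4
  updated: d(BCJP,EM)=35/8, d(BCJP,N)=143/8
5. join BCJP+EM (d=35/8, Q=-169/4) ⇒ BCEJMP; edges |BCJP|=9/8, |EM|=13/4
  updated: d(BCEJMP,N)=67/4
6. join BCEJMP+N (d=67/4) ⇒ BCEJMNP; edges |BCEJMP|=67/8, |N|=67/8
final tree: ((((B:-3/2,J:31/2):8,(C:53/16,P:27/16):25/4):9/8,(E:-2/3,M:20/3):13/4):67/8,N:67/8)
total length: 483/8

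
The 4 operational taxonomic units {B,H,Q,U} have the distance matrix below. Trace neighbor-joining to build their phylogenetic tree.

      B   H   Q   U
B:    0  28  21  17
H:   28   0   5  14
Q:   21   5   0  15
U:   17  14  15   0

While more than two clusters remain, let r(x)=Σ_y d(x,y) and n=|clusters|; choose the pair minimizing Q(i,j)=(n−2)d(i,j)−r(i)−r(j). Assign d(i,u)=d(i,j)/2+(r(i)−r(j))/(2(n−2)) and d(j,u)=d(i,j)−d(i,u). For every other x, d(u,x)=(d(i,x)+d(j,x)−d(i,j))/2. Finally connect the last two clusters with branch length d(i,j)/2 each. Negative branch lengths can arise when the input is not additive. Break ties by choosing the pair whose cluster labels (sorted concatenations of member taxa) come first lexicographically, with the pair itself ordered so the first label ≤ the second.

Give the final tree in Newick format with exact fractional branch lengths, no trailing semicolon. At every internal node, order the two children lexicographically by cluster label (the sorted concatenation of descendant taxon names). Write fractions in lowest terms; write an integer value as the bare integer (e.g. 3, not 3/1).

iteration 1: select B,U (d=17, Q=-78); attach at lengths (27/2, 7/2); label the merged cluster BU
  updated: d(BU,H)=25/2, d(BU,Q)=19/2
iteration 2: select BU,H (d=25/2, Q=-27); attach at lengths (17/2, 4); label the merged cluster BHU
  updated: d(BHU,Q)=1
iteration 3: select BHU,Q (d=1); attach at lengths (1/2, 1/2); label the merged cluster BHQU
final tree: (((B:27/2,U:7/2):17/2,H:4):1/2,Q:1/2)
total length: 61/2

(((B:27/2,U:7/2):17/2,H:4):1/2,Q:1/2)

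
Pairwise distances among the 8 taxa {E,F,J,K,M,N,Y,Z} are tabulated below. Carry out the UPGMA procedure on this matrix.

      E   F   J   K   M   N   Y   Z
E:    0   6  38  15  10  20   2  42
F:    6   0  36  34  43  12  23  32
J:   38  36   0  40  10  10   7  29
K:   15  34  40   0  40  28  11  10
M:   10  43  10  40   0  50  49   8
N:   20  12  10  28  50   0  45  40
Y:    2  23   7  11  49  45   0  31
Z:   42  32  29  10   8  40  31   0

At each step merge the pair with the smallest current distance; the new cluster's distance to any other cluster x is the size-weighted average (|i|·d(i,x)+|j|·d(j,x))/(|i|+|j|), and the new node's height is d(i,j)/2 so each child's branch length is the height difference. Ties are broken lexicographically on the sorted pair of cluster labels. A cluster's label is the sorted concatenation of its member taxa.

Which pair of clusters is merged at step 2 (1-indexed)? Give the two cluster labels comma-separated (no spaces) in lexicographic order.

1. join E+Y (d=2) ⇒ EY; edges |E|=1, |Y|=1
  updated: d(EY,F)=29/2, d(EY,J)=45/2, d(EY,K)=13, d(EY,M)=59/2, d(EY,N)=65/2, d(EY,Z)=73/2
2. join M+Z (d=8) ⇒ MZ; edges |M|=4, |Z|=4
  updated: d(EY,MZ)=33, d(F,MZ)=75/2, d(J,MZ)=39/2, d(K,MZ)=25, d(MZ,N)=45
3. join J+N (d=10) ⇒ JN; edges |J|=5, |N|=5
  updated: d(EY,JN)=55/2, d(F,JN)=24, d(JN,K)=34, d(JN,MZ)=129/4
4. join EY+K (d=13) ⇒ EKY; edges |EY|=11/2, |K|=13/2
  updated: d(EKY,F)=21, d(EKY,JN)=89/3, d(EKY,MZ)=91/3
5. join EKY+F (d=21) ⇒ EFKY; edges |EKY|=4, |F|=21/2
  updated: d(EFKY,JN)=113/4, d(EFKY,MZ)=257/8
6. join EFKY+JN (d=113/4) ⇒ EFJKNY; edges |EFKY|=29/8, |JN|=73/8
  updated: d(EFJKNY,MZ)=193/6
7. join EFJKNY+MZ (d=193/6) ⇒ EFJKMNYZ; edges |EFJKNY|=47/24, |MZ|=145/12
final tree: (((((E:1,Y:1):11/2,K:13/2):4,F:21/2):29/8,(J:5,N:5):73/8):47/24,(M:4,Z:4):145/12)
total length: 1759/24

M,Z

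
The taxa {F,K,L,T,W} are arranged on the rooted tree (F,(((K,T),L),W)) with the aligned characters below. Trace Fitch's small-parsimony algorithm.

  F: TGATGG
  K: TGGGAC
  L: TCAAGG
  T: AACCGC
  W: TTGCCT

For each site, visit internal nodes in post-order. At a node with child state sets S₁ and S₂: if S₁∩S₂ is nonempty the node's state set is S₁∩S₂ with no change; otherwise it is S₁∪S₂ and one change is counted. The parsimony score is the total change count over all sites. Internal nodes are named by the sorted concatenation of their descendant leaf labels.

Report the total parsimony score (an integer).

14

KT@0: {T} ∪ {A} = {A,T} (union, +1)
KLT@0: {A,T} ∩ {T} = {T} (intersection, +0)
KLTW@0: {T} ∩ {T} = {T} (intersection, +0)
FKLTW@0: {T} ∩ {T} = {T} (intersection, +0)
KT@1: {G} ∪ {A} = {A,G} (union, +1)
KLT@1: {A,G} ∪ {C} = {A,C,G} (union, +1)
KLTW@1: {A,C,G} ∪ {T} = {A,C,G,T} (union, +1)
FKLTW@1: {G} ∩ {A,C,G,T} = {G} (intersection, +0)
KT@2: {G} ∪ {C} = {C,G} (union, +1)
KLT@2: {C,G} ∪ {A} = {A,C,G} (union, +1)
KLTW@2: {A,C,G} ∩ {G} = {G} (intersection, +0)
FKLTW@2: {A} ∪ {G} = {A,G} (union, +1)
KT@3: {G} ∪ {C} = {C,G} (union, +1)
KLT@3: {C,G} ∪ {A} = {A,C,G} (union, +1)
KLTW@3: {A,C,G} ∩ {C} = {C} (intersection, +0)
FKLTW@3: {T} ∪ {C} = {C,T} (union, +1)
KT@4: {A} ∪ {G} = {A,G} (union, +1)
KLT@4: {A,G} ∩ {G} = {G} (intersection, +0)
KLTW@4: {G} ∪ {C} = {C,G} (union, +1)
FKLTW@4: {G} ∩ {C,G} = {G} (intersection, +0)
KT@5: {C} ∩ {C} = {C} (intersection, +0)
KLT@5: {C} ∪ {G} = {C,G} (union, +1)
KLTW@5: {C,G} ∪ {T} = {C,G,T} (union, +1)
FKLTW@5: {G} ∩ {C,G,T} = {G} (intersection, +0)
per-site changes: [1, 3, 3, 3, 2, 2]; total = 14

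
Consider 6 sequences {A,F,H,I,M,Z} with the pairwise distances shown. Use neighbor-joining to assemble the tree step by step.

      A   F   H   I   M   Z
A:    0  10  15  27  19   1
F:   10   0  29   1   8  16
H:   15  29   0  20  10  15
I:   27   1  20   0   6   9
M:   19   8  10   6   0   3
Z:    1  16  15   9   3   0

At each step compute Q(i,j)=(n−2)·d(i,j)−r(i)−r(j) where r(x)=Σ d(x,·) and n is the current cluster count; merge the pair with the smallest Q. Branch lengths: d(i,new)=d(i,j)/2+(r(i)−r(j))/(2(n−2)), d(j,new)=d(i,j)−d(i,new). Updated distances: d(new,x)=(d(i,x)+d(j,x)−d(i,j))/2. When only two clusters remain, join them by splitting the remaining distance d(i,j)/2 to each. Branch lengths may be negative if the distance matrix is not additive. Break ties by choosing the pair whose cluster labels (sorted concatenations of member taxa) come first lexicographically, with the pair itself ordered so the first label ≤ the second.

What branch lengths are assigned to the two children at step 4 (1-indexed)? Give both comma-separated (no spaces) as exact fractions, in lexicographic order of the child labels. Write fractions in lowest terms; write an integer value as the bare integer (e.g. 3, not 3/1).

iteration 1: select F,I (d=1, Q=-123); attach at lengths (5/8, 3/8); label the merged cluster FI
  updated: d(A,FI)=18, d(FI,H)=24, d(FI,M)=13/2, d(FI,Z)=12
iteration 2: select A,Z (d=1, Q=-81); attach at lengths (25/6, -19/6); label the merged cluster AZ
  updated: d(AZ,FI)=29/2, d(AZ,H)=29/2, d(AZ,M)=21/2
iteration 3: select AZ,H (d=29/2, Q=-59); attach at lengths (5, 19/2); label the merged cluster AHZ
  updated: d(AHZ,FI)=12, d(AHZ,M)=3
iteration 4: select AHZ,FI (d=12, Q=-43/2); attach at lengths (17/4, 31/4); label the merged cluster AFHIZ
  updated: d(AFHIZ,M)=-5/4
iteration 5: select AFHIZ,M (d=-5/4); attach at lengths (-5/8, -5/8); label the merged cluster AFHIMZ
final tree: ((((A:25/6,Z:-19/6):5,H:19/2):17/4,(F:5/8,I:3/8):31/4):-5/8,M:-5/8)
total length: 109/4

17/4,31/4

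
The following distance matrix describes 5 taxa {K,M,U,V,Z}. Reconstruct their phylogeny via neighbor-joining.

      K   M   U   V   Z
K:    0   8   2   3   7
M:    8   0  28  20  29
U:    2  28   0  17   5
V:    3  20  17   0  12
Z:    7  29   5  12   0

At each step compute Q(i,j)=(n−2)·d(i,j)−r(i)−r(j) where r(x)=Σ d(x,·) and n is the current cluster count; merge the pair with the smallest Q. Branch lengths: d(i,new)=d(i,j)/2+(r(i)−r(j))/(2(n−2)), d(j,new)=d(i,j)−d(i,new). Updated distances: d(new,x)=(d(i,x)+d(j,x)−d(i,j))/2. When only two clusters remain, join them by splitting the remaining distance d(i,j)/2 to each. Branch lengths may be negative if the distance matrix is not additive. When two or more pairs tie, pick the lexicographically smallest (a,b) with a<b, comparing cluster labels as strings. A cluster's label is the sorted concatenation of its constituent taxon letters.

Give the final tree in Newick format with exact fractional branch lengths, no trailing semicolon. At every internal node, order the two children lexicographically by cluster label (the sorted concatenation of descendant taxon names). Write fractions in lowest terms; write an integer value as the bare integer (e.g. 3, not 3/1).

(((K:-25/4,M:57/4):11/4,(U:7/3,Z:8/3):29/4):19/8,V:19/8)

iteration 1: select U,Z (d=5, Q=-90); attach at lengths (7/3, 8/3); label the merged cluster UZ
  updated: d(K,UZ)=2, d(M,UZ)=26, d(UZ,V)=12
iteration 2: select K,M (d=8, Q=-51); attach at lengths (-25/4, 57/4); label the merged cluster KM
  updated: d(KM,UZ)=10, d(KM,V)=15/2
iteration 3: select KM,UZ (d=10, Q=-59/2); attach at lengths (11/4, 29/4); label the merged cluster KMUZ
  updated: d(KMUZ,V)=19/4
iteration 4: select KMUZ,V (d=19/4); attach at lengths (19/8, 19/8); label the merged cluster KMUVZ
final tree: (((K:-25/4,M:57/4):11/4,(U:7/3,Z:8/3):29/4):19/8,V:19/8)
total length: 111/4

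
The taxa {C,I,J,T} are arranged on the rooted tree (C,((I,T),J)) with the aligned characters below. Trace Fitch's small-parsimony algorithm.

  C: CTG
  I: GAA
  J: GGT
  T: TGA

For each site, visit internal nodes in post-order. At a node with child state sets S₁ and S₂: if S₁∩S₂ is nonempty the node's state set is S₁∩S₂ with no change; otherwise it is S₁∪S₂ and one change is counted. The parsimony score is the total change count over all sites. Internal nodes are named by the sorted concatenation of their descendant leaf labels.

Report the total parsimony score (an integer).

[col 0] IT: children I:{G}, T:{T} ∪→ {G,T}; cost 1
[col 0] IJT: children IT:{G,T}, J:{G} ∩→ {G}; cost 0
[col 0] CIJT: children C:{C}, IJT:{G} ∪→ {C,G}; cost 1
[col 1] IT: children I:{A}, T:{G} ∪→ {A,G}; cost 1
[col 1] IJT: children IT:{A,G}, J:{G} ∩→ {G}; cost 0
[col 1] CIJT: children C:{T}, IJT:{G} ∪→ {G,T}; cost 1
[col 2] IT: children I:{A}, T:{A} ∩→ {A}; cost 0
[col 2] IJT: children IT:{A}, J:{T} ∪→ {A,T}; cost 1
[col 2] CIJT: children C:{G}, IJT:{A,T} ∪→ {A,G,T}; cost 1
per-site changes: [2, 2, 2]; total = 6

6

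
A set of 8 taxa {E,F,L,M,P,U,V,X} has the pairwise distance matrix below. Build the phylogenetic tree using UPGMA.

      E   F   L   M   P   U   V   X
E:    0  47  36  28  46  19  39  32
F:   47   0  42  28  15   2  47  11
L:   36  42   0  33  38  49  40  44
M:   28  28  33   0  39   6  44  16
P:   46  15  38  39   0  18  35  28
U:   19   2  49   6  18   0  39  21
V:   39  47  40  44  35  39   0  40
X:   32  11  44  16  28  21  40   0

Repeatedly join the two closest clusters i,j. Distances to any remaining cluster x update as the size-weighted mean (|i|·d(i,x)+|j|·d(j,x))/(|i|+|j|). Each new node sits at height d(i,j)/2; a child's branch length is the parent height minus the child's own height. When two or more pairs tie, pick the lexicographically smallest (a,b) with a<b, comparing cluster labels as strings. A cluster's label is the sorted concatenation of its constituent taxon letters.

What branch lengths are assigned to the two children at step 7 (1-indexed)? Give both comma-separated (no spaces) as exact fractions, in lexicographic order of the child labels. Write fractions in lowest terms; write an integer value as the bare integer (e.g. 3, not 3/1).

iteration 1: select F,U (d=2); attach at lengths (1, 1); label the merged cluster FU
  updated: d(E,FU)=33, d(FU,L)=91/2, d(FU,M)=17, d(FU,P)=33/2, d(FU,V)=43, d(FU,X)=16
iteration 2: select FU,X (d=16); attach at lengths (7, 8); label the merged cluster FUX
  updated: d(E,FUX)=98/3, d(FUX,L)=45, d(FUX,M)=50/3, d(FUX,P)=61/3, d(FUX,V)=42
iteration 3: select FUX,M (d=50/3); attach at lengths (1/3, 25/3); label the merged cluster FMUX
  updated: d(E,FMUX)=63/2, d(FMUX,L)=42, d(FMUX,P)=25, d(FMUX,V)=85/2
iteration 4: select FMUX,P (d=25); attach at lengths (25/6, 25/2); label the merged cluster FMPUX
  updated: d(E,FMPUX)=172/5, d(FMPUX,L)=206/5, d(FMPUX,V)=41
iteration 5: select E,FMPUX (d=172/5); attach at lengths (86/5, 47/10); label the merged cluster EFMPUX
  updated: d(EFMPUX,L)=121/3, d(EFMPUX,V)=122/3
iteration 6: select L,V (d=40); attach at lengths (20, 20); label the merged cluster LV
  updated: d(EFMPUX,LV)=81/2
iteration 7: select EFMPUX,LV (d=81/2); attach at lengths (61/20, 1/4); label the merged cluster EFLMPUVX
final tree: ((E:86/5,((((F:1,U:1):7,X:8):1/3,M:25/3):25/6,P:25/2):47/10):61/20,(L:20,V:20):1/4)
total length: 1613/15

61/20,1/4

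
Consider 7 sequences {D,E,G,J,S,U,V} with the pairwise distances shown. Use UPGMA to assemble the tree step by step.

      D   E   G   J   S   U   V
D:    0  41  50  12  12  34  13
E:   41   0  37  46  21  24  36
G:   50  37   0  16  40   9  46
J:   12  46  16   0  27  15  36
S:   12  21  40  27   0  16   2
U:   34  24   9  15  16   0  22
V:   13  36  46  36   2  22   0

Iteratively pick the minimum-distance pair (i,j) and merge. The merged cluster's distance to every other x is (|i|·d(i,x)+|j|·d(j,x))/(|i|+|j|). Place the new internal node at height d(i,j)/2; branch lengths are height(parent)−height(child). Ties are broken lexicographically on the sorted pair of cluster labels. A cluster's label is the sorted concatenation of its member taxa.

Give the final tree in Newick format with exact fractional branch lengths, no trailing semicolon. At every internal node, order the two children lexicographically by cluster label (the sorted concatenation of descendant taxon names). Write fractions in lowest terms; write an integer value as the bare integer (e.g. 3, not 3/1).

step 1: merge (S,V) at d=2; branch lengths S→1, V→1; new cluster SV
  updated: d(D,SV)=25/2, d(E,SV)=57/2, d(G,SV)=43, d(J,SV)=63/2, d(SV,U)=19
step 2: merge (G,U) at d=9; branch lengths G→9/2, U→9/2; new cluster GU
  updated: d(D,GU)=42, d(E,GU)=61/2, d(GU,J)=31/2, d(GU,SV)=31
step 3: merge (D,J) at d=12; branch lengths D→6, J→6; new cluster DJ
  updated: d(DJ,E)=87/2, d(DJ,GU)=115/4, d(DJ,SV)=22
step 4: merge (DJ,SV) at d=22; branch lengths DJ→5, SV→10; new cluster DJSV
  updated: d(DJSV,E)=36, d(DJSV,GU)=239/8
step 5: merge (DJSV,GU) at d=239/8; branch lengths DJSV→63/16, GU→167/16; new cluster DGJSUV
  updated: d(DGJSUV,E)=205/6
step 6: merge (DGJSUV,E) at d=205/6; branch lengths DGJSUV→103/48, E→205/12; new cluster DEGJSUV
final tree: ((((D:6,J:6):5,(S:1,V:1):10):63/16,(G:9/2,U:9/2):167/16):103/48,E:205/12)
total length: 3437/48

((((D:6,J:6):5,(S:1,V:1):10):63/16,(G:9/2,U:9/2):167/16):103/48,E:205/12)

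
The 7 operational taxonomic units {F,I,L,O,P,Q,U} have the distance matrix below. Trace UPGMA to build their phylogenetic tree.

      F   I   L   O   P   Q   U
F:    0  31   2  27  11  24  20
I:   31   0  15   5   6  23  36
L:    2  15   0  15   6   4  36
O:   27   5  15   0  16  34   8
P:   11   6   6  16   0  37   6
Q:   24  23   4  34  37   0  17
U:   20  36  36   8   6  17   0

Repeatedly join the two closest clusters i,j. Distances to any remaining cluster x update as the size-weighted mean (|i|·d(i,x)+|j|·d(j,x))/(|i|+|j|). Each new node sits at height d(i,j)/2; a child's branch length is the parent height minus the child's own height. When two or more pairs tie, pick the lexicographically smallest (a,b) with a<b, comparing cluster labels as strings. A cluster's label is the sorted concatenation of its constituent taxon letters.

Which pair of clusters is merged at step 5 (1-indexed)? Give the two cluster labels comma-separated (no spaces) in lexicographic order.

1. join F+L (d=2) ⇒ FL; edges |F|=1, |L|=1
  updated: d(FL,I)=23, d(FL,O)=21, d(FL,P)=17/2, d(FL,Q)=14, d(FL,U)=28
2. join I+O (d=5) ⇒ IO; edges |I|=5/2, |O|=5/2
  updated: d(FL,IO)=22, d(IO,P)=11, d(IO,Q)=57/2, d(IO,U)=22
3. join P+U (d=6) ⇒ PU; edges |P|=3, |U|=3
  updated: d(FL,PU)=73/4, d(IO,PU)=33/2, d(PU,Q)=27
4. join FL+Q (d=14) ⇒ FLQ; edges |FL|=6, |Q|=7
  updated: d(FLQ,IO)=145/6, d(FLQ,PU)=127/6
5. join IO+PU (d=33/2) ⇒ IOPU; edges |IO|=23/4, |PU|=21/4
  updated: d(FLQ,IOPU)=68/3
6. join FLQ+IOPU (d=68/3) ⇒ FILOPQU; edges |FLQ|=13/3, |IOPU|=37/12
final tree: (((F:1,L:1):6,Q:7):13/3,((I:5/2,O:5/2):23/4,(P:3,U:3):21/4):37/12)
total length: 533/12

IO,PU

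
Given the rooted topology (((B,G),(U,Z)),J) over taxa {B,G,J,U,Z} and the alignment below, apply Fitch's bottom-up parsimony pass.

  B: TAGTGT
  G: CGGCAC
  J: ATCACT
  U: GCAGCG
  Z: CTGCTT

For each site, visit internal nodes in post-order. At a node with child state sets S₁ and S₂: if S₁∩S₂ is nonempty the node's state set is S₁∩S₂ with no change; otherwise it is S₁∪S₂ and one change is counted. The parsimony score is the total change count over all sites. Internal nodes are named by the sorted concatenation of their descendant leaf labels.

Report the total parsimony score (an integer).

16

BG@0: {T} ∪ {C} = {C,T} (union, +1)
UZ@0: {G} ∪ {C} = {C,G} (union, +1)
BGUZ@0: {C,T} ∩ {C,G} = {C} (intersection, +0)
BGJUZ@0: {C} ∪ {A} = {A,C} (union, +1)
BG@1: {A} ∪ {G} = {A,G} (union, +1)
UZ@1: {C} ∪ {T} = {C,T} (union, +1)
BGUZ@1: {A,G} ∪ {C,T} = {A,C,G,T} (union, +1)
BGJUZ@1: {A,C,G,T} ∩ {T} = {T} (intersection, +0)
BG@2: {G} ∩ {G} = {G} (intersection, +0)
UZ@2: {A} ∪ {G} = {A,G} (union, +1)
BGUZ@2: {G} ∩ {A,G} = {G} (intersection, +0)
BGJUZ@2: {G} ∪ {C} = {C,G} (union, +1)
BG@3: {T} ∪ {C} = {C,T} (union, +1)
UZ@3: {G} ∪ {C} = {C,G} (union, +1)
BGUZ@3: {C,T} ∩ {C,G} = {C} (intersection, +0)
BGJUZ@3: {C} ∪ {A} = {A,C} (union, +1)
BG@4: {G} ∪ {A} = {A,G} (union, +1)
UZ@4: {C} ∪ {T} = {C,T} (union, +1)
BGUZ@4: {A,G} ∪ {C,T} = {A,C,G,T} (union, +1)
BGJUZ@4: {A,C,G,T} ∩ {C} = {C} (intersection, +0)
BG@5: {T} ∪ {C} = {C,T} (union, +1)
UZ@5: {G} ∪ {T} = {G,T} (union, +1)
BGUZ@5: {C,T} ∩ {G,T} = {T} (intersection, +0)
BGJUZ@5: {T} ∩ {T} = {T} (intersection, +0)
per-site changes: [3, 3, 2, 3, 3, 2]; total = 16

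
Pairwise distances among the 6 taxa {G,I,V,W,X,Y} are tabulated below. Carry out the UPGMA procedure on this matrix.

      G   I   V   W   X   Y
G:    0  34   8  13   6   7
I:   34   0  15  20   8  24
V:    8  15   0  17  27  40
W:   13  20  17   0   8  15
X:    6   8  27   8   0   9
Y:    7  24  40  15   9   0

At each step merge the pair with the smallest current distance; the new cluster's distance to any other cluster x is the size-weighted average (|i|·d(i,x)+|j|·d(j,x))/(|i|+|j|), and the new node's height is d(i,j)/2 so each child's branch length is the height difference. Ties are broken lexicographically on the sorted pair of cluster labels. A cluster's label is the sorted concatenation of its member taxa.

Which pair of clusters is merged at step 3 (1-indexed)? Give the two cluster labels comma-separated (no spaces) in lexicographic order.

GXY,W

iteration 1: select G,X (d=6); attach at lengths (3, 3); label the merged cluster GX
  updated: d(GX,I)=21, d(GX,V)=35/2, d(GX,W)=21/2, d(GX,Y)=8
iteration 2: select GX,Y (d=8); attach at lengths (1, 4); label the merged cluster GXY
  updated: d(GXY,I)=22, d(GXY,V)=25, d(GXY,W)=12
iteration 3: select GXY,W (d=12); attach at lengths (2, 6); label the merged cluster GWXY
  updated: d(GWXY,I)=43/2, d(GWXY,V)=23
iteration 4: select I,V (d=15); attach at lengths (15/2, 15/2); label the merged cluster IV
  updated: d(GWXY,IV)=89/4
iteration 5: select GWXY,IV (d=89/4); attach at lengths (41/8, 29/8); label the merged cluster GIVWXY
final tree: ((((G:3,X:3):1,Y:4):2,W:6):41/8,(I:15/2,V:15/2):29/8)
total length: 171/4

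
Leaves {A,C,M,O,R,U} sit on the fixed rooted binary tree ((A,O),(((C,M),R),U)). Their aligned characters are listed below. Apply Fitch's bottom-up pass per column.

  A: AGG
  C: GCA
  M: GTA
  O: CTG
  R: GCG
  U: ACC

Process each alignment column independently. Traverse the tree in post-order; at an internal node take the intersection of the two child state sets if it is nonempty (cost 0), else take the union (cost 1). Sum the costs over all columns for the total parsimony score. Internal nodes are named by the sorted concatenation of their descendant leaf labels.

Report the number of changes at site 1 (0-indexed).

[col 0] AO: children A:{A}, O:{C} ∪→ {A,C}; cost 1
[col 0] CM: children C:{G}, M:{G} ∩→ {G}; cost 0
[col 0] CMR: children CM:{G}, R:{G} ∩→ {G}; cost 0
[col 0] CMRU: children CMR:{G}, U:{A} ∪→ {A,G}; cost 1
[col 0] ACMORU: children AO:{A,C}, CMRU:{A,G} ∩→ {A}; cost 0
[col 1] AO: children A:{G}, O:{T} ∪→ {G,T}; cost 1
[col 1] CM: children C:{C}, M:{T} ∪→ {C,T}; cost 1
[col 1] CMR: children CM:{C,T}, R:{C} ∩→ {C}; cost 0
[col 1] CMRU: children CMR:{C}, U:{C} ∩→ {C}; cost 0
[col 1] ACMORU: children AO:{G,T}, CMRU:{C} ∪→ {C,G,T}; cost 1
[col 2] AO: children A:{G}, O:{G} ∩→ {G}; cost 0
[col 2] CM: children C:{A}, M:{A} ∩→ {A}; cost 0
[col 2] CMR: children CM:{A}, R:{G} ∪→ {A,G}; cost 1
[col 2] CMRU: children CMR:{A,G}, U:{C} ∪→ {A,C,G}; cost 1
[col 2] ACMORU: children AO:{G}, CMRU:{A,C,G} ∩→ {G}; cost 0
per-site changes: [2, 3, 2]; total = 7

3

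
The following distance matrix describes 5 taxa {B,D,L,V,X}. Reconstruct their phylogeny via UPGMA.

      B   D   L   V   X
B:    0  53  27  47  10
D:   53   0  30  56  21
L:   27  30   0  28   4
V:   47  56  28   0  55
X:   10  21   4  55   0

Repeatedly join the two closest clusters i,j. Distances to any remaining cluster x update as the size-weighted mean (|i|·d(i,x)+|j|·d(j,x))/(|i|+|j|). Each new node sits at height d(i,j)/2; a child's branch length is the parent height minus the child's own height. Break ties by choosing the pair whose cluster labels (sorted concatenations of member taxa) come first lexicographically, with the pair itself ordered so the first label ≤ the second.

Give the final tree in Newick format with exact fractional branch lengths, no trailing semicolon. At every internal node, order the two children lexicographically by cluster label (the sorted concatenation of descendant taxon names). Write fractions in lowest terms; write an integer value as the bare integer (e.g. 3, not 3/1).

(((B:37/4,(L:2,X:2):29/4):97/12,D:52/3):71/12,V:93/4)

1. join L+X (d=4) ⇒ LX; edges |L|=2, |X|=2
  updated: d(B,LX)=37/2, d(D,LX)=51/2, d(LX,V)=83/2
2. join B+LX (d=37/2) ⇒ BLX; edges |B|=37/4, |LX|=29/4
  updated: d(BLX,D)=104/3, d(BLX,V)=130/3
3. join BLX+D (d=104/3) ⇒ BDLX; edges |BLX|=97/12, |D|=52/3
  updated: d(BDLX,V)=93/2
4. join BDLX+V (d=93/2) ⇒ BDLVX; edges |BDLX|=71/12, |V|=93/4
final tree: (((B:37/4,(L:2,X:2):29/4):97/12,D:52/3):71/12,V:93/4)
total length: 901/12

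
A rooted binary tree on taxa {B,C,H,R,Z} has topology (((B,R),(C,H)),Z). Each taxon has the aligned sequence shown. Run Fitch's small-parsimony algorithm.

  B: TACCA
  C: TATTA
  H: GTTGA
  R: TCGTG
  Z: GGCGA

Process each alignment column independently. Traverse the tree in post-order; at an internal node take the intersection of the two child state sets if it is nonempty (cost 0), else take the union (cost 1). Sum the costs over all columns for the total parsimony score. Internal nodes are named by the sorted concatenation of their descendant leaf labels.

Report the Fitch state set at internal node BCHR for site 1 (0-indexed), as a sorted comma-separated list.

A

[col 0] BR: children B:{T}, R:{T} ∩→ {T}; cost 0
[col 0] CH: children C:{T}, H:{G} ∪→ {G,T}; cost 1
[col 0] BCHR: children BR:{T}, CH:{G,T} ∩→ {T}; cost 0
[col 0] BCHRZ: children BCHR:{T}, Z:{G} ∪→ {G,T}; cost 1
[col 1] BR: children B:{A}, R:{C} ∪→ {A,C}; cost 1
[col 1] CH: children C:{A}, H:{T} ∪→ {A,T}; cost 1
[col 1] BCHR: children BR:{A,C}, CH:{A,T} ∩→ {A}; cost 0
[col 1] BCHRZ: children BCHR:{A}, Z:{G} ∪→ {A,G}; cost 1
[col 2] BR: children B:{C}, R:{G} ∪→ {C,G}; cost 1
[col 2] CH: children C:{T}, H:{T} ∩→ {T}; cost 0
[col 2] BCHR: children BR:{C,G}, CH:{T} ∪→ {C,G,T}; cost 1
[col 2] BCHRZ: children BCHR:{C,G,T}, Z:{C} ∩→ {C}; cost 0
[col 3] BR: children B:{C}, R:{T} ∪→ {C,T}; cost 1
[col 3] CH: children C:{T}, H:{G} ∪→ {G,T}; cost 1
[col 3] BCHR: children BR:{C,T}, CH:{G,T} ∩→ {T}; cost 0
[col 3] BCHRZ: children BCHR:{T}, Z:{G} ∪→ {G,T}; cost 1
[col 4] BR: children B:{A}, R:{G} ∪→ {A,G}; cost 1
[col 4] CH: children C:{A}, H:{A} ∩→ {A}; cost 0
[col 4] BCHR: children BR:{A,G}, CH:{A} ∩→ {A}; cost 0
[col 4] BCHRZ: children BCHR:{A}, Z:{A} ∩→ {A}; cost 0
per-site changes: [2, 3, 2, 3, 1]; total = 11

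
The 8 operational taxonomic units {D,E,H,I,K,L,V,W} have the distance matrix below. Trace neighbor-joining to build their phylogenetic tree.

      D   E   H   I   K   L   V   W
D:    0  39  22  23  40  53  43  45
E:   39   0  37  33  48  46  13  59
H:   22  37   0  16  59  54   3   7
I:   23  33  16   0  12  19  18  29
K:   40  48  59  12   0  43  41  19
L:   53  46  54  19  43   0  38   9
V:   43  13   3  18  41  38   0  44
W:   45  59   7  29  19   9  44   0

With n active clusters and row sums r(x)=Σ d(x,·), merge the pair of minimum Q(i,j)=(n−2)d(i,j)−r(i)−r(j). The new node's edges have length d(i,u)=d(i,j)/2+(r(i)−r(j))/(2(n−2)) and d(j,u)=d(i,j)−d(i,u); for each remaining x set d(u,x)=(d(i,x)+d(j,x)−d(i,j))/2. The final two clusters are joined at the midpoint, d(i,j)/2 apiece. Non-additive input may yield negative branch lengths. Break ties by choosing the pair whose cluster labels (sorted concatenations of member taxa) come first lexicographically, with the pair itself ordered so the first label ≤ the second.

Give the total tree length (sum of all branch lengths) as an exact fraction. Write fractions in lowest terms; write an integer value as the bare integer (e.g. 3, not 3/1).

6055/64

step 1: merge (L,W) at d=9, Q=-420; branch lengths L→26/3, W→1/3; new cluster LW
  updated: d(D,LW)=89/2, d(E,LW)=48, d(H,LW)=26, d(I,LW)=39/2, d(K,LW)=53/2, d(LW,V)=73/2
step 2: merge (E,V) at d=13, Q=-615/2; branch lengths E→257/20, V→3/20; new cluster EV
  updated: d(D,EV)=69/2, d(EV,H)=27/2, d(EV,I)=19, d(EV,K)=38, d(EV,LW)=143/4
step 3: merge (EV,H) at d=27/2, Q=-893/4; branch lengths EV→233/32, H→199/32; new cluster EHV
  updated: d(D,EHV)=43/2, d(EHV,I)=43/4, d(EHV,K)=167/4, d(EHV,LW)=193/8
step 4: merge (D,EHV) at d=43/2, Q=-1301/8; branch lengths D→763/48, EHV→269/48; new cluster DEHV
  updated: d(DEHV,I)=49/8, d(DEHV,K)=241/8, d(DEHV,LW)=377/16
step 5: merge (DEHV,I) at d=49/8, Q=-1363/16; branch lengths DEHV→551/64, I→-159/64; new cluster DEHIV
  updated: d(DEHIV,K)=18, d(DEHIV,LW)=591/32
step 6: merge (DEHIV,K) at d=18, Q=-2015/32; branch lengths DEHIV→319/64, K→833/64; new cluster DEHIKV
  updated: d(DEHIKV,LW)=863/64
step 7: merge (DEHIKV,LW) at d=863/64; branch lengths DEHIKV→863/128, LW→863/128; new cluster DEHIKLVW
final tree: ((((D:763/48,((E:257/20,V:3/20):233/32,H:199/32):269/48):551/64,I:-159/64):319/64,K:833/64):863/128,(L:26/3,W:1/3):863/128)
total length: 6055/64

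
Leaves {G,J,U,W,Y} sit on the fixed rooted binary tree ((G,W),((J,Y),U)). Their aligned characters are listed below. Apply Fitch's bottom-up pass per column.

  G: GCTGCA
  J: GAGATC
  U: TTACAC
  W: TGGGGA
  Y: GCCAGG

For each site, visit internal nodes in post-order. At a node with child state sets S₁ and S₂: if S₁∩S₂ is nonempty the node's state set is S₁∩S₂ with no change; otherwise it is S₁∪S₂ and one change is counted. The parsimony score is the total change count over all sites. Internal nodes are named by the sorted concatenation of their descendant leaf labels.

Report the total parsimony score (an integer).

GW@0: {G} ∪ {T} = {G,T} (union, +1)
JY@0: {G} ∩ {G} = {G} (intersection, +0)
JUY@0: {G} ∪ {T} = {G,T} (union, +1)
GJUWY@0: {G,T} ∩ {G,T} = {G,T} (intersection, +0)
GW@1: {C} ∪ {G} = {C,G} (union, +1)
JY@1: {A} ∪ {C} = {A,C} (union, +1)
JUY@1: {A,C} ∪ {T} = {A,C,T} (union, +1)
GJUWY@1: {C,G} ∩ {A,C,T} = {C} (intersection, +0)
GW@2: {T} ∪ {G} = {G,T} (union, +1)
JY@2: {G} ∪ {C} = {C,G} (union, +1)
JUY@2: {C,G} ∪ {A} = {A,C,G} (union, +1)
GJUWY@2: {G,T} ∩ {A,C,G} = {G} (intersection, +0)
GW@3: {G} ∩ {G} = {G} (intersection, +0)
JY@3: {A} ∩ {A} = {A} (intersection, +0)
JUY@3: {A} ∪ {C} = {A,C} (union, +1)
GJUWY@3: {G} ∪ {A,C} = {A,C,G} (union, +1)
GW@4: {C} ∪ {G} = {C,G} (union, +1)
JY@4: {T} ∪ {G} = {G,T} (union, +1)
JUY@4: {G,T} ∪ {A} = {A,G,T} (union, +1)
GJUWY@4: {C,G} ∩ {A,G,T} = {G} (intersection, +0)
GW@5: {A} ∩ {A} = {A} (intersection, +0)
JY@5: {C} ∪ {G} = {C,G} (union, +1)
JUY@5: {C,G} ∩ {C} = {C} (intersection, +0)
GJUWY@5: {A} ∪ {C} = {A,C} (union, +1)
per-site changes: [2, 3, 3, 2, 3, 2]; total = 15

15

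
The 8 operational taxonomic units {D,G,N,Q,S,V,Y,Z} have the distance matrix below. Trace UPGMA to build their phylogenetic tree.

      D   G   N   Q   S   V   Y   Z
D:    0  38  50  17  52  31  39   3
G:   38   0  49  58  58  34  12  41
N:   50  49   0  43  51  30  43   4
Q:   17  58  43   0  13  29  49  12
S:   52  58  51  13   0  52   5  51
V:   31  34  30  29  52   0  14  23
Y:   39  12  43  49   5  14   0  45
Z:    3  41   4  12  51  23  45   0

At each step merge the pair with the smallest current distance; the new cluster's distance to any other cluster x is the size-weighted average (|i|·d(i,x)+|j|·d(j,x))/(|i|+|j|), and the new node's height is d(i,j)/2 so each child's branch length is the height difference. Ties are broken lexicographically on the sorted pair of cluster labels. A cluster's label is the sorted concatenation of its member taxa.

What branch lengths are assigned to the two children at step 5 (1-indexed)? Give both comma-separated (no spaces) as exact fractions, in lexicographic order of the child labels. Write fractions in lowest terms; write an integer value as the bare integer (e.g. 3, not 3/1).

step 1: merge (D,Z) at d=3; branch lengths D→3/2, Z→3/2; new cluster DZ
  updated: d(DZ,G)=79/2, d(DZ,N)=27, d(DZ,Q)=29/2, d(DZ,S)=103/2, d(DZ,V)=27, d(DZ,Y)=42
step 2: merge (S,Y) at d=5; branch lengths S→5/2, Y→5/2; new cluster SY
  updated: d(DZ,SY)=187/4, d(G,SY)=35, d(N,SY)=47, d(Q,SY)=31, d(SY,V)=33
step 3: merge (DZ,Q) at d=29/2; branch lengths DZ→23/4, Q→29/4; new cluster DQZ
  updated: d(DQZ,G)=137/3, d(DQZ,N)=97/3, d(DQZ,SY)=83/2, d(DQZ,V)=83/3
step 4: merge (DQZ,V) at d=83/3; branch lengths DQZ→79/12, V→83/6; new cluster DQVZ
  updated: d(DQVZ,G)=171/4, d(DQVZ,N)=127/4, d(DQVZ,SY)=315/8
step 5: merge (DQVZ,N) at d=127/4; branch lengths DQVZ→49/24, N→127/8; new cluster DNQVZ
  updated: d(DNQVZ,G)=44, d(DNQVZ,SY)=409/10
step 6: merge (G,SY) at d=35; branch lengths G→35/2, SY→15; new cluster GSY
  updated: d(DNQVZ,GSY)=629/15
step 7: merge (DNQVZ,GSY) at d=629/15; branch lengths DNQVZ→611/120, GSY→52/15; new cluster DGNQSVYZ
final tree: (((((D:3/2,Z:3/2):23/4,Q:29/4):79/12,V:83/6):49/24,N:127/8):611/120,(G:35/2,(S:5/2,Y:5/2):15):52/15)
total length: 12047/120

49/24,127/8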